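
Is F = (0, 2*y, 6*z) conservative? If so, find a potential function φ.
Yes, F is conservative. φ = y**2 + 3*z**2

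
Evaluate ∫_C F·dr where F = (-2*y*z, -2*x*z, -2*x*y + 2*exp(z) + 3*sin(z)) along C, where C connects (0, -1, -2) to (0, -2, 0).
3*cos(2) - 1 - 2*exp(-2)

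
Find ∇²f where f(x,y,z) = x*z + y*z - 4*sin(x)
4*sin(x)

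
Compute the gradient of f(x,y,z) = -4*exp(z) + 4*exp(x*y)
(4*y*exp(x*y), 4*x*exp(x*y), -4*exp(z))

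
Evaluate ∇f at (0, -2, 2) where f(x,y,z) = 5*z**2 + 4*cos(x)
(0, 0, 20)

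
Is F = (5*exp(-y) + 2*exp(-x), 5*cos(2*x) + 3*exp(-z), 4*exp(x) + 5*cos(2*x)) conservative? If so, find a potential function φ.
No, ∇×F = (3*exp(-z), -4*exp(x) + 10*sin(2*x), -10*sin(2*x) + 5*exp(-y)) ≠ 0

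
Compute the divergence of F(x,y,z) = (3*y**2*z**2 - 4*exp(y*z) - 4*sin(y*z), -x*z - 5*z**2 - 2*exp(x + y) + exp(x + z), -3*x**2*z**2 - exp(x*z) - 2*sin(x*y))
-6*x**2*z - x*exp(x*z) - 2*exp(x + y)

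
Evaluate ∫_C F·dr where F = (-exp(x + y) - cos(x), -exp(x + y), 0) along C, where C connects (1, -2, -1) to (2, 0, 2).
-exp(2) - sin(2) + exp(-1) + sin(1)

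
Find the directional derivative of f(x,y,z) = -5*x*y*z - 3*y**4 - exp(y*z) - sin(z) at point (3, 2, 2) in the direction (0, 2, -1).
sqrt(5)*(-222 - 2*exp(4) + cos(2))/5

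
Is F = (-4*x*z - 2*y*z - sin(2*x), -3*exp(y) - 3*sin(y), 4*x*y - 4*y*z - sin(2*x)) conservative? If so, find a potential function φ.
No, ∇×F = (4*x - 4*z, -4*x - 6*y + 2*cos(2*x), 2*z) ≠ 0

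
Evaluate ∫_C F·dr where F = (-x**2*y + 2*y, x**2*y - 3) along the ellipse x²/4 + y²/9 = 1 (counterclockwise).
-6*pi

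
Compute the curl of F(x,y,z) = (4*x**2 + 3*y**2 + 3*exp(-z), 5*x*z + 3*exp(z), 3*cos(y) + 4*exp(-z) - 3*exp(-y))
(-5*x - 3*exp(z) - 3*sin(y) + 3*exp(-y), -3*exp(-z), -6*y + 5*z)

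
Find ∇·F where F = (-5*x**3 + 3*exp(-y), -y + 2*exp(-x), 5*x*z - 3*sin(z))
-15*x**2 + 5*x - 3*cos(z) - 1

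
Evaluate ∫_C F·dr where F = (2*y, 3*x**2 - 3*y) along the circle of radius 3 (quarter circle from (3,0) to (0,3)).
81/2 - 9*pi/2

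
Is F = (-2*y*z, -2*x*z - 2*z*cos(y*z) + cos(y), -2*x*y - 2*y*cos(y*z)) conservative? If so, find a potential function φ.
Yes, F is conservative. φ = -2*x*y*z + sin(y) - 2*sin(y*z)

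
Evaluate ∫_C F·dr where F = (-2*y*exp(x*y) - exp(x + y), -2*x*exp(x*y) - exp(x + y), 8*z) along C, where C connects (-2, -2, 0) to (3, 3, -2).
-2*exp(9) - exp(6) + exp(-4) + 16 + 2*exp(4)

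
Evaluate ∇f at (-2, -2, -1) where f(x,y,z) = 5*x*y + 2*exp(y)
(-10, -10 + 2*exp(-2), 0)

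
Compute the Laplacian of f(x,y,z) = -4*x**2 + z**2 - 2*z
-6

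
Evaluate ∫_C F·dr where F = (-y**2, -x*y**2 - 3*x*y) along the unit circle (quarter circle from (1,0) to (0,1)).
-1/3 - pi/16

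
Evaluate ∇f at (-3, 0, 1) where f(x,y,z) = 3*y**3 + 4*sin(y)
(0, 4, 0)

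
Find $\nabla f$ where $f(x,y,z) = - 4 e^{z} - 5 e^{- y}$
(0, 5*exp(-y), -4*exp(z))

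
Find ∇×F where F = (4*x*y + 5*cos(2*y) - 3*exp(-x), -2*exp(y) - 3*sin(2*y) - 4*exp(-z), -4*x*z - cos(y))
(sin(y) - 4*exp(-z), 4*z, -4*x + 10*sin(2*y))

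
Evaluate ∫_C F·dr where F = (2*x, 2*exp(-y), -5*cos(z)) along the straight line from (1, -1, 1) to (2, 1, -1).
3 + 4*sinh(1) + 10*sin(1)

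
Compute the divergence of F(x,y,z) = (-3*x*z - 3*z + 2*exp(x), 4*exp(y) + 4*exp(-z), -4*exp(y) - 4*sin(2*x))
-3*z + 2*exp(x) + 4*exp(y)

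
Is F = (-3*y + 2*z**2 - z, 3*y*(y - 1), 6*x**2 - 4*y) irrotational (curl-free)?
No, ∇×F = (-4, -12*x + 4*z - 1, 3)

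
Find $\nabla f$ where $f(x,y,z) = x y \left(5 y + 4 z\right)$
(y*(5*y + 4*z), 2*x*(5*y + 2*z), 4*x*y)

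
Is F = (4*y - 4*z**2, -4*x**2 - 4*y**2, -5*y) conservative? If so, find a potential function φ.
No, ∇×F = (-5, -8*z, -8*x - 4) ≠ 0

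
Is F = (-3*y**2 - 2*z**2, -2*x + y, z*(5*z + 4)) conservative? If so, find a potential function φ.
No, ∇×F = (0, -4*z, 6*y - 2) ≠ 0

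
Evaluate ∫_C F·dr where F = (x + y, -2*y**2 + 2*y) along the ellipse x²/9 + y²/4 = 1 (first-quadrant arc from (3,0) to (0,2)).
-35/6 - 3*pi/2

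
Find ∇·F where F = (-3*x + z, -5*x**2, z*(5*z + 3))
10*z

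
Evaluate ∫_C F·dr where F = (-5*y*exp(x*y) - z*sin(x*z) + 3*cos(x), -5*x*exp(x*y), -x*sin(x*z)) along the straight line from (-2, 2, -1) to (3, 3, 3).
-5*exp(9) + cos(9) + 5*exp(-4) - cos(2) + 3*sin(3) + 3*sin(2)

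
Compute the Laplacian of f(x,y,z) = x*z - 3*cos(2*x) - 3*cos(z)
12*cos(2*x) + 3*cos(z)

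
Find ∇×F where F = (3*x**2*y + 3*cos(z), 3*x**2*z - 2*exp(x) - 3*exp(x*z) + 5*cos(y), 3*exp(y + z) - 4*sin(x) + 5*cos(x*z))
(-3*x**2 + 3*x*exp(x*z) + 3*exp(y + z), 5*z*sin(x*z) - 3*sin(z) + 4*cos(x), -3*x**2 + 6*x*z - 3*z*exp(x*z) - 2*exp(x))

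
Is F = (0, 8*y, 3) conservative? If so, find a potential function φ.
Yes, F is conservative. φ = 4*y**2 + 3*z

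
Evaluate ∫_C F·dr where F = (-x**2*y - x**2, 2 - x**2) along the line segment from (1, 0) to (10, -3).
1977/4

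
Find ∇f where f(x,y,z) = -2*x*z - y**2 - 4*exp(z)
(-2*z, -2*y, -2*x - 4*exp(z))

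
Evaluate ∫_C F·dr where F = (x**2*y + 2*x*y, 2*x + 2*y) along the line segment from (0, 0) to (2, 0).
0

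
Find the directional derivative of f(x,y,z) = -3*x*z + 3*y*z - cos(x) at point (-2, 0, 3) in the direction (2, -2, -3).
-2*sqrt(17)*(sin(2) + 27)/17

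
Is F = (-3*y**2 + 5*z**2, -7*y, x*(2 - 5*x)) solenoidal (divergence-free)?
No, ∇·F = -7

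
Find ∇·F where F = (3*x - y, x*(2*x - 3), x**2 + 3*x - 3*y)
3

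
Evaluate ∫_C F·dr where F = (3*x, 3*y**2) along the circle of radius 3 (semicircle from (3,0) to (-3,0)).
0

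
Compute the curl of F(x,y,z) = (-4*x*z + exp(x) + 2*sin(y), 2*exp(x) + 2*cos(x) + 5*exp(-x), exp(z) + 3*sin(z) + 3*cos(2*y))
(-6*sin(2*y), -4*x, (2*(exp(x) - sin(x) - cos(y))*exp(x) - 5)*exp(-x))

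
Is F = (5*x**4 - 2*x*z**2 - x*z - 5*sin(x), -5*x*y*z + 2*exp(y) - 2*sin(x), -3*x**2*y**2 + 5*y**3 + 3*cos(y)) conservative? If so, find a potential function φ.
No, ∇×F = (-6*x**2*y + 5*x*y + 15*y**2 - 3*sin(y), x*(6*y**2 - 4*z - 1), -5*y*z - 2*cos(x)) ≠ 0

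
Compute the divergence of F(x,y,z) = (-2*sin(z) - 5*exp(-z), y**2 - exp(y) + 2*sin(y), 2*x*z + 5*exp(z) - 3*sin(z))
2*x + 2*y - exp(y) + 5*exp(z) + 2*cos(y) - 3*cos(z)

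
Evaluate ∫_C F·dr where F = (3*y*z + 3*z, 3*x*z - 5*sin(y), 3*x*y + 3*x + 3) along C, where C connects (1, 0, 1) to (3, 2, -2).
-71 + 5*cos(2)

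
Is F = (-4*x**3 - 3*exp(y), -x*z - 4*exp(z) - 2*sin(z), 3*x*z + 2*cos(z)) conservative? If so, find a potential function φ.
No, ∇×F = (x + 4*exp(z) + 2*cos(z), -3*z, -z + 3*exp(y)) ≠ 0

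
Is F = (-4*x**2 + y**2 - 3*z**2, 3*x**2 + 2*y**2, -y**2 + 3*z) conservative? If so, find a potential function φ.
No, ∇×F = (-2*y, -6*z, 6*x - 2*y) ≠ 0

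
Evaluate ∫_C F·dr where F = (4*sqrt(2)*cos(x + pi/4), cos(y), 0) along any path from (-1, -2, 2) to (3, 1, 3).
4*sqrt(2)*sin(pi/4 + 3) - 4*cos(1) + sin(2) + 5*sin(1)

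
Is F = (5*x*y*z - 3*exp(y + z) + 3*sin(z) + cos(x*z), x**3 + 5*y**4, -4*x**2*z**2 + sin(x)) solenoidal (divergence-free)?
No, ∇·F = -8*x**2*z + 20*y**3 + 5*y*z - z*sin(x*z)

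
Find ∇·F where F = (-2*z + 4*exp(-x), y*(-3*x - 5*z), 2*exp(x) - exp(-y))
-3*x - 5*z - 4*exp(-x)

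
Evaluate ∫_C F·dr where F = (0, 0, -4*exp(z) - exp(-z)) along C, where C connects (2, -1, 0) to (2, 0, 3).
-4*exp(3) + exp(-3) + 3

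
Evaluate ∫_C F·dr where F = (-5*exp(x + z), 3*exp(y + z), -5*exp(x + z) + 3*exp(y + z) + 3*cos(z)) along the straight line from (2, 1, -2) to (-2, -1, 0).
-5*exp(-2) + 3*sin(2) + 5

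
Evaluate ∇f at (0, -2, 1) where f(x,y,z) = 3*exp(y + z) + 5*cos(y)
(0, 3*exp(-1) + 5*sin(2), 3*exp(-1))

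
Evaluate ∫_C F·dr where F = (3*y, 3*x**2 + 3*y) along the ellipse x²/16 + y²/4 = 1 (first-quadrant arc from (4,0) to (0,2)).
70 - 6*pi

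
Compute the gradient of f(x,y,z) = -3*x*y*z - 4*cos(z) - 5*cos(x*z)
(z*(-3*y + 5*sin(x*z)), -3*x*z, -3*x*y + 5*x*sin(x*z) + 4*sin(z))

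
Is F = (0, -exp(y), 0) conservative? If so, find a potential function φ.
Yes, F is conservative. φ = -exp(y)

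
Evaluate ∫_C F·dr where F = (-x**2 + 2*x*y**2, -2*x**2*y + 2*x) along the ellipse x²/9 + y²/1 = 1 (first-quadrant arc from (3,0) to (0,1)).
3*pi/2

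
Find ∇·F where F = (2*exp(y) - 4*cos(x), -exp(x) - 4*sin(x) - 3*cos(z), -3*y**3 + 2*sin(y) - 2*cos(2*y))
4*sin(x)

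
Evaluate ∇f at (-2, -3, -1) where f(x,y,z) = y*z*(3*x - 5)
(9, 11, 33)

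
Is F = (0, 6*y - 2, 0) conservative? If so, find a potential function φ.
Yes, F is conservative. φ = y*(3*y - 2)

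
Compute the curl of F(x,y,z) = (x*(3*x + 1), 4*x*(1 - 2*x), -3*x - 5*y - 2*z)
(-5, 3, 4 - 16*x)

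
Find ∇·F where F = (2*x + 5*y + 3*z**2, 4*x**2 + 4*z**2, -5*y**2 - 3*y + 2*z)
4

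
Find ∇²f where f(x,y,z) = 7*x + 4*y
0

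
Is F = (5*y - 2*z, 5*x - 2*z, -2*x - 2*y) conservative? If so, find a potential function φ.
Yes, F is conservative. φ = 5*x*y - 2*x*z - 2*y*z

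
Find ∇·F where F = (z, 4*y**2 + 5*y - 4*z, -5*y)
8*y + 5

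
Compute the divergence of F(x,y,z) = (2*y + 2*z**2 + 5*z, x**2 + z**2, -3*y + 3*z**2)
6*z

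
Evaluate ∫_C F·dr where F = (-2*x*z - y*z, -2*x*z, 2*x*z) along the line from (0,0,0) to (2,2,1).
-16/3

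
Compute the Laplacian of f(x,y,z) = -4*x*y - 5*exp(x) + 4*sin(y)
-5*exp(x) - 4*sin(y)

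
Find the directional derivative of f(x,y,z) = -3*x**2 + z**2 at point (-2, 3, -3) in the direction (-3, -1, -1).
-30*sqrt(11)/11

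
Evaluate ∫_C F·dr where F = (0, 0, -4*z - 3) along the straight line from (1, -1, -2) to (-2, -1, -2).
0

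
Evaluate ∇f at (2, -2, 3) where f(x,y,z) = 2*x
(2, 0, 0)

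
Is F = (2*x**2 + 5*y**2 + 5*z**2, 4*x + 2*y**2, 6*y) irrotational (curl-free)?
No, ∇×F = (6, 10*z, 4 - 10*y)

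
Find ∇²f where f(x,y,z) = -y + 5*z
0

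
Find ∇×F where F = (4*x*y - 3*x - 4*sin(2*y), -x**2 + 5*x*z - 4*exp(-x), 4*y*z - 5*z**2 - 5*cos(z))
(-5*x + 4*z, 0, -6*x + 5*z + 8*cos(2*y) + 4*exp(-x))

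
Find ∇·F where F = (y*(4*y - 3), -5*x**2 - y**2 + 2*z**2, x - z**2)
-2*y - 2*z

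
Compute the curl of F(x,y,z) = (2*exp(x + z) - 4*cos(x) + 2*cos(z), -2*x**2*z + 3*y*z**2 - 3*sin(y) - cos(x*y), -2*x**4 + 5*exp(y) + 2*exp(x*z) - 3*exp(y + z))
(2*x**2 - 6*y*z + 5*exp(y) - 3*exp(y + z), 8*x**3 - 2*z*exp(x*z) + 2*exp(x + z) - 2*sin(z), -4*x*z + y*sin(x*y))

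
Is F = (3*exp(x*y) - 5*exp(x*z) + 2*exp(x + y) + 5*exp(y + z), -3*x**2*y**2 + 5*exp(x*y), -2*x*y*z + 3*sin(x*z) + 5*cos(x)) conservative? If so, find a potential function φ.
No, ∇×F = (-2*x*z, -5*x*exp(x*z) + 2*y*z - 3*z*cos(x*z) + 5*exp(y + z) + 5*sin(x), -6*x*y**2 - 3*x*exp(x*y) + 5*y*exp(x*y) - 2*exp(x + y) - 5*exp(y + z)) ≠ 0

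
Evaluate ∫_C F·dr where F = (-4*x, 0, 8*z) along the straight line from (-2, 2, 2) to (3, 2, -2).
-10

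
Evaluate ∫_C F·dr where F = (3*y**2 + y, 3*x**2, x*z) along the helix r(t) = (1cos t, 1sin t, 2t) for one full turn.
-pi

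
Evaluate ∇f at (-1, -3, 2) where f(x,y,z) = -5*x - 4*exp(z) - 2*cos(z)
(-5, 0, -4*exp(2) + 2*sin(2))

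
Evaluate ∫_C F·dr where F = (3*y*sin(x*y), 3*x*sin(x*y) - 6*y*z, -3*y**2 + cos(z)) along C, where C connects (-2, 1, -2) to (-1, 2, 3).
-42 + sin(3) + sin(2)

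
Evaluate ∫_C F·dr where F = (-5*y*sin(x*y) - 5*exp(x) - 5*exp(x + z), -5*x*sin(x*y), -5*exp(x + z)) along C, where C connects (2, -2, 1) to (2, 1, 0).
-5*exp(2) + 5*cos(2) - 5*cos(4) + 5*exp(3)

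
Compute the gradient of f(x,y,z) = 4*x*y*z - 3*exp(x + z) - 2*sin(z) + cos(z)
(4*y*z - 3*exp(x + z), 4*x*z, 4*x*y - 3*exp(x + z) - sin(z) - 2*cos(z))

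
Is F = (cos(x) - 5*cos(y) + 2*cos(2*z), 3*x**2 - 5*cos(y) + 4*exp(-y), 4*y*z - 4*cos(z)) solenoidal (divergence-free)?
No, ∇·F = 4*y - sin(x) + 5*sin(y) + 4*sin(z) - 4*exp(-y)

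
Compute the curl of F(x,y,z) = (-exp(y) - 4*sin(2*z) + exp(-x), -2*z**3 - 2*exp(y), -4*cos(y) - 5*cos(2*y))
(6*z**2 + 4*sin(y) + 10*sin(2*y), -8*cos(2*z), exp(y))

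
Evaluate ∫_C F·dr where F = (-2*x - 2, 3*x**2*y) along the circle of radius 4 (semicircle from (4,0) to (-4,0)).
16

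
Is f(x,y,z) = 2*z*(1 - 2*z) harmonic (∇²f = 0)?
No, ∇²f = -8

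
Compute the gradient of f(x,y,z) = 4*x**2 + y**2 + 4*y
(8*x, 2*y + 4, 0)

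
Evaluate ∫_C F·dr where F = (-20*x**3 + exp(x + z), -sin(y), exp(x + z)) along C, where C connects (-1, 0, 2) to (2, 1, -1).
-76 + cos(1)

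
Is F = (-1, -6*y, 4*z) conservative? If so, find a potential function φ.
Yes, F is conservative. φ = -x - 3*y**2 + 2*z**2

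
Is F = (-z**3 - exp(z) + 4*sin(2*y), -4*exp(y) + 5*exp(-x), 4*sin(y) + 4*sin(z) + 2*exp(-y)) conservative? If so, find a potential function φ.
No, ∇×F = (4*cos(y) - 2*exp(-y), -3*z**2 - exp(z), -8*cos(2*y) - 5*exp(-x)) ≠ 0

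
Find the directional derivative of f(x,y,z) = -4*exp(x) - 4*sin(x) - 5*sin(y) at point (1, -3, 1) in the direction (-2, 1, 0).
sqrt(5)*(8*cos(1) - 5*cos(3) + 8*E)/5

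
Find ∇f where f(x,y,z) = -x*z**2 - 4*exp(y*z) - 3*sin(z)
(-z**2, -4*z*exp(y*z), -2*x*z - 4*y*exp(y*z) - 3*cos(z))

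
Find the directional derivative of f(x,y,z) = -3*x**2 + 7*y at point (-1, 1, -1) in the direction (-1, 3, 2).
15*sqrt(14)/14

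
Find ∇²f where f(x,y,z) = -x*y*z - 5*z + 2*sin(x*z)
-2*(x**2 + z**2)*sin(x*z)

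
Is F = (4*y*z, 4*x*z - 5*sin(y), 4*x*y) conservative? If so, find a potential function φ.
Yes, F is conservative. φ = 4*x*y*z + 5*cos(y)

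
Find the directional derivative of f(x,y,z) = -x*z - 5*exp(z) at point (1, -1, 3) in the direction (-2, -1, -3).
3*sqrt(14)*(3 + 5*exp(3))/14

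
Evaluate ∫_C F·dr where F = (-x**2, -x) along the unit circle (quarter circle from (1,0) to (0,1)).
1/3 - pi/4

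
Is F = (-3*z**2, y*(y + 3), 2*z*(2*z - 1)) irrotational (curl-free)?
No, ∇×F = (0, -6*z, 0)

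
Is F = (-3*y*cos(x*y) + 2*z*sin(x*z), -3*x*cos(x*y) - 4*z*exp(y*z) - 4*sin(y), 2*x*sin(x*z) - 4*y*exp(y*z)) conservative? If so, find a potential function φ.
Yes, F is conservative. φ = -4*exp(y*z) - 3*sin(x*y) + 4*cos(y) - 2*cos(x*z)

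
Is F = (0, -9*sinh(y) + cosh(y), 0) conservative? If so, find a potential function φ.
Yes, F is conservative. φ = sinh(y) - 9*cosh(y)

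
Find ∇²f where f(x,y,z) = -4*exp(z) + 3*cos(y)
-4*exp(z) - 3*cos(y)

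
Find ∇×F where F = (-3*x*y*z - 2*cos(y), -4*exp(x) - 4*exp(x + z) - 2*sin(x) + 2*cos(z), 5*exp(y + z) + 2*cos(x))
(4*exp(x + z) + 5*exp(y + z) + 2*sin(z), -3*x*y + 2*sin(x), 3*x*z - 4*exp(x) - 4*exp(x + z) - 2*sin(y) - 2*cos(x))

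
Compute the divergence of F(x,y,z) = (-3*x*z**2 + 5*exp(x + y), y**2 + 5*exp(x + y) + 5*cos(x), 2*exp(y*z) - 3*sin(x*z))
-3*x*cos(x*z) + 2*y*exp(y*z) + 2*y - 3*z**2 + 10*exp(x + y)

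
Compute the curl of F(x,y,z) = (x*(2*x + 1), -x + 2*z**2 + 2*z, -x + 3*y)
(1 - 4*z, 1, -1)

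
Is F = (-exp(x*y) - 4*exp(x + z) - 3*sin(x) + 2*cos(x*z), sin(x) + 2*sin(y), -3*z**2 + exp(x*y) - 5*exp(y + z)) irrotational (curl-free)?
No, ∇×F = (x*exp(x*y) - 5*exp(y + z), -2*x*sin(x*z) - y*exp(x*y) - 4*exp(x + z), x*exp(x*y) + cos(x))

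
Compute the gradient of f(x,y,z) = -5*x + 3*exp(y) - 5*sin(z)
(-5, 3*exp(y), -5*cos(z))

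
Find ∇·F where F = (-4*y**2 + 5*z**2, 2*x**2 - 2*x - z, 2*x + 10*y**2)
0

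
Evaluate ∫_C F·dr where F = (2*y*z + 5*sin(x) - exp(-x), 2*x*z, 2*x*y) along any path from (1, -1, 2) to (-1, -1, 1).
2*sinh(1) + 6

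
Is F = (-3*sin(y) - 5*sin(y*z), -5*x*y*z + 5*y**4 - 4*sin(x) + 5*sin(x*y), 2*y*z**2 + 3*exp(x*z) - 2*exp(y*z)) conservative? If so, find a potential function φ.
No, ∇×F = (5*x*y + 2*z**2 - 2*z*exp(y*z), -5*y*cos(y*z) - 3*z*exp(x*z), -5*y*z + 5*y*cos(x*y) + 5*z*cos(y*z) - 4*cos(x) + 3*cos(y)) ≠ 0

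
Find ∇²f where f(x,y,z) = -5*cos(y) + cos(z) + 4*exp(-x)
5*cos(y) - cos(z) + 4*exp(-x)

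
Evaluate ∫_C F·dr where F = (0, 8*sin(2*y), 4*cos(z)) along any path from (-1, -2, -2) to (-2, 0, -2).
-4 + 4*cos(4)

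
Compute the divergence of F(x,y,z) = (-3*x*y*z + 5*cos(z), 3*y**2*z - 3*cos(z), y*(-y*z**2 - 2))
y*z*(3 - 2*y)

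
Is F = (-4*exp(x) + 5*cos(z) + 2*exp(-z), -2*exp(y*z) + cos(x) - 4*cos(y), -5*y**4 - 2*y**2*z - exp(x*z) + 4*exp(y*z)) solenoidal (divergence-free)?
No, ∇·F = -x*exp(x*z) - 2*y**2 + 4*y*exp(y*z) - 2*z*exp(y*z) - 4*exp(x) + 4*sin(y)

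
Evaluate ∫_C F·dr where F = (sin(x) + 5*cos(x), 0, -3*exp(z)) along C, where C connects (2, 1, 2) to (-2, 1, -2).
-10*sin(2) + 6*sinh(2)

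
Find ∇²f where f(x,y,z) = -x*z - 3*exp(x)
-3*exp(x)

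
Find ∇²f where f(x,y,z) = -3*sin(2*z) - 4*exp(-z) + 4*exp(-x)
12*sin(2*z) - 4*exp(-z) + 4*exp(-x)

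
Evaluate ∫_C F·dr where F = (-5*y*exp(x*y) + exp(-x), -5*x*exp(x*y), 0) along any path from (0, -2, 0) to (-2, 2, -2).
-exp(2) - 5*exp(-4) + 6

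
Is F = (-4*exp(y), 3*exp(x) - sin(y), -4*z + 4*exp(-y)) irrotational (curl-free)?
No, ∇×F = (-4*exp(-y), 0, 3*exp(x) + 4*exp(y))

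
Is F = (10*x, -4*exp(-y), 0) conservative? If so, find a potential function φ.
Yes, F is conservative. φ = 5*x**2 + 4*exp(-y)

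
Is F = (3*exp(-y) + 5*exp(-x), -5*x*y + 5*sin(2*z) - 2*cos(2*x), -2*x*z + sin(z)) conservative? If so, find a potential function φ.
No, ∇×F = (-10*cos(2*z), 2*z, -5*y + 4*sin(2*x) + 3*exp(-y)) ≠ 0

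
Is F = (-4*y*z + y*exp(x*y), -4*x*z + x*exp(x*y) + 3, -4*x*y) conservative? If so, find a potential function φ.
Yes, F is conservative. φ = -4*x*y*z + 3*y + exp(x*y)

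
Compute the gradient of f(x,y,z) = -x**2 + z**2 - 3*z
(-2*x, 0, 2*z - 3)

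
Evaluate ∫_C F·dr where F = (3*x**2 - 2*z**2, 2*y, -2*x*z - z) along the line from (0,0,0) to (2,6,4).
-20/3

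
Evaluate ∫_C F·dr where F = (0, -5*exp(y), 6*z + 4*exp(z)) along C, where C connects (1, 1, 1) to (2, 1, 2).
-4*E + 9 + 4*exp(2)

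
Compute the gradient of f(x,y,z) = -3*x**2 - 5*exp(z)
(-6*x, 0, -5*exp(z))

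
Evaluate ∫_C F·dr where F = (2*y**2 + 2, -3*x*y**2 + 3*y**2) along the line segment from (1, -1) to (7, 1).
10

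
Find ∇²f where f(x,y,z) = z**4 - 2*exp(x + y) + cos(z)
12*z**2 - 4*exp(x + y) - cos(z)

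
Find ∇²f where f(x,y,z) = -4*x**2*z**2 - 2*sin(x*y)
2*x**2*sin(x*y) - 8*x**2 + 2*y**2*sin(x*y) - 8*z**2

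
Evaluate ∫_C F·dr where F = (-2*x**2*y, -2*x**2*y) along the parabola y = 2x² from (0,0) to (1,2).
-52/15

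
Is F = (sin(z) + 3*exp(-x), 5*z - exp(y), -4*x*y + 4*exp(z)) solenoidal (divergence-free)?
No, ∇·F = -exp(y) + 4*exp(z) - 3*exp(-x)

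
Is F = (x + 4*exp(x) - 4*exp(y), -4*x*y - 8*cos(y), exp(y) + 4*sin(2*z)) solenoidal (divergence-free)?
No, ∇·F = -4*x + 4*exp(x) + 8*sin(y) + 8*cos(2*z) + 1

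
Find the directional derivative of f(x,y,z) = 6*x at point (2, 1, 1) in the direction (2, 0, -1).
12*sqrt(5)/5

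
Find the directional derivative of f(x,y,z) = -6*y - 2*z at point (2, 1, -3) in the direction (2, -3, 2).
14*sqrt(17)/17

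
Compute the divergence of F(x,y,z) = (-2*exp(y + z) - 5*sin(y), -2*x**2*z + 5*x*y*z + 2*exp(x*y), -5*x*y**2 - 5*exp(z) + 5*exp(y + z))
5*x*z + 2*x*exp(x*y) - 5*exp(z) + 5*exp(y + z)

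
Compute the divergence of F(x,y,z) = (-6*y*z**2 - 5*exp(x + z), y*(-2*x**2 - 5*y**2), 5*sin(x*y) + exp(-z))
-2*x**2 - 15*y**2 - 5*exp(x + z) - exp(-z)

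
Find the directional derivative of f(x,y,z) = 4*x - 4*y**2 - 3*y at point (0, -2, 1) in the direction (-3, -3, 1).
-51*sqrt(19)/19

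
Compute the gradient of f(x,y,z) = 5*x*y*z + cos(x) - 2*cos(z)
(5*y*z - sin(x), 5*x*z, 5*x*y + 2*sin(z))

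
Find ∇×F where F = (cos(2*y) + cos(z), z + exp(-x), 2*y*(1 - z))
(1 - 2*z, -sin(z), 2*sin(2*y) - exp(-x))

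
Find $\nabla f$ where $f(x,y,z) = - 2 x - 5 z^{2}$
(-2, 0, -10*z)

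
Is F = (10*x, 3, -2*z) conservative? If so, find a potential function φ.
Yes, F is conservative. φ = 5*x**2 + 3*y - z**2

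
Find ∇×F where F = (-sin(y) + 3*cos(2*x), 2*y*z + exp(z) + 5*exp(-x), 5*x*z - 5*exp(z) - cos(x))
(-2*y - exp(z), -5*z - sin(x), cos(y) - 5*exp(-x))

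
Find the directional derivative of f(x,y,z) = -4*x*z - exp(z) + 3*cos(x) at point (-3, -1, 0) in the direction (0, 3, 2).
22*sqrt(13)/13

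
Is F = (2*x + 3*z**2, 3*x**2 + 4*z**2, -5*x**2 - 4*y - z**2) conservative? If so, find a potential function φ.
No, ∇×F = (-8*z - 4, 10*x + 6*z, 6*x) ≠ 0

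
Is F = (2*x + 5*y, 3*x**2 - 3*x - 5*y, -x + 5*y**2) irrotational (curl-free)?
No, ∇×F = (10*y, 1, 6*x - 8)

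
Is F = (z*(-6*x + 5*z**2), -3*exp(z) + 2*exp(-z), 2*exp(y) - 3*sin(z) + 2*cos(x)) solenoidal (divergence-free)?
No, ∇·F = -6*z - 3*cos(z)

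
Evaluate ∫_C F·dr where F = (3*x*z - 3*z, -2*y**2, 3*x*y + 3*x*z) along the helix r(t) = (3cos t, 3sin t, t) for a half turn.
-18 + 63*pi/4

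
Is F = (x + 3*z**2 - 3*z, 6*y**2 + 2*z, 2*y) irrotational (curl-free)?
No, ∇×F = (0, 6*z - 3, 0)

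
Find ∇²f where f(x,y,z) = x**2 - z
2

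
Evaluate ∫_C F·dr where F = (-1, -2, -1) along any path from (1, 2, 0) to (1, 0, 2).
2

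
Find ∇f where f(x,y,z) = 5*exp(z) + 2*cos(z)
(0, 0, 5*exp(z) - 2*sin(z))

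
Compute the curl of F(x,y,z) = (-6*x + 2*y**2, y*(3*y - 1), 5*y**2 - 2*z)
(10*y, 0, -4*y)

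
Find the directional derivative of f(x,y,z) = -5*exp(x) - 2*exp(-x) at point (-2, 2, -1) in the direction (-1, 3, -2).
sqrt(14)*(5 - 2*exp(4))*exp(-2)/14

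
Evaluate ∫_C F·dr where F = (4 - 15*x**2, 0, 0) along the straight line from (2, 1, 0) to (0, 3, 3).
32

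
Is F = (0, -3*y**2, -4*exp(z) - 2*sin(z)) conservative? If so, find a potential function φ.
Yes, F is conservative. φ = -y**3 - 4*exp(z) + 2*cos(z)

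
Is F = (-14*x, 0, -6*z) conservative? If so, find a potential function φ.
Yes, F is conservative. φ = -7*x**2 - 3*z**2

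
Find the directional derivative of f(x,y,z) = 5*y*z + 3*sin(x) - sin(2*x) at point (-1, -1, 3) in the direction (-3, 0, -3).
sqrt(2)*(-3*cos(1) + 2*cos(2) + 5)/2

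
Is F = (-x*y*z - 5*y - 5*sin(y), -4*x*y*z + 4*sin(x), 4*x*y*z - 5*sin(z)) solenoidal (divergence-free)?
No, ∇·F = 4*x*y - 4*x*z - y*z - 5*cos(z)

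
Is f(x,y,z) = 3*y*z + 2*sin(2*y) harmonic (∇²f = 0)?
No, ∇²f = -8*sin(2*y)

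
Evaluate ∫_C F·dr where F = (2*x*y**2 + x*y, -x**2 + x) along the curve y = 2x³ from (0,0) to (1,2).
17/10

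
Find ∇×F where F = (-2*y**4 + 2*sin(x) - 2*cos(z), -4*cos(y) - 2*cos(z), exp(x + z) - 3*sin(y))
(-2*sin(z) - 3*cos(y), -exp(x + z) + 2*sin(z), 8*y**3)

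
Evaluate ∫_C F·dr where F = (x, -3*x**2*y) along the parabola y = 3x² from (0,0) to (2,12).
-574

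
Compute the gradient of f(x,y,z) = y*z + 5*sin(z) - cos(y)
(0, z + sin(y), y + 5*cos(z))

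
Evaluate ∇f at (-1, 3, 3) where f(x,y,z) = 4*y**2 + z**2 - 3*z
(0, 24, 3)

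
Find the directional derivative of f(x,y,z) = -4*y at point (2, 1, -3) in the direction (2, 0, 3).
0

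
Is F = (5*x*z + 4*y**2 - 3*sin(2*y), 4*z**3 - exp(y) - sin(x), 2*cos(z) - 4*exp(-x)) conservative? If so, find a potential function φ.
No, ∇×F = (-12*z**2, 5*x - 4*exp(-x), -8*y - cos(x) + 6*cos(2*y)) ≠ 0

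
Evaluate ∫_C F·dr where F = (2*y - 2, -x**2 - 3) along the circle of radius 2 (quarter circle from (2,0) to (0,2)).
-22/3 - 2*pi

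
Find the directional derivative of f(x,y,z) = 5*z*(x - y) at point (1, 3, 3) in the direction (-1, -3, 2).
5*sqrt(14)/7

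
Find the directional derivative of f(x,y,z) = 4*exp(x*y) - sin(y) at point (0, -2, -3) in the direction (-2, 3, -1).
sqrt(14)*(16 - 3*cos(2))/14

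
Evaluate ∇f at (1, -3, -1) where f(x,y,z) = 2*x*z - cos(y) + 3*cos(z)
(-2, -sin(3), 2 + 3*sin(1))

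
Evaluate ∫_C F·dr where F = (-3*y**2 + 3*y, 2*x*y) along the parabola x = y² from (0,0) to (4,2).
0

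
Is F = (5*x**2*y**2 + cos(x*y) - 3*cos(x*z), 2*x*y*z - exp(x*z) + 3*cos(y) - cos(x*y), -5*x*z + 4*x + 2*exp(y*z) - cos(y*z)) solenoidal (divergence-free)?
No, ∇·F = 10*x*y**2 + 2*x*z + x*sin(x*y) - 5*x + 2*y*exp(y*z) - y*sin(x*y) + y*sin(y*z) + 3*z*sin(x*z) - 3*sin(y)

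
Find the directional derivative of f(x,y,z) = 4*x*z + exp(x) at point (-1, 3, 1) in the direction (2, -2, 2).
sqrt(3)*exp(-1)/3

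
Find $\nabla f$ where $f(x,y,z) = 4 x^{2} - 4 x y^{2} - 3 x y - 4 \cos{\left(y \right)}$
(8*x - 4*y**2 - 3*y, -8*x*y - 3*x + 4*sin(y), 0)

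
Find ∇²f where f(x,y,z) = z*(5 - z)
-2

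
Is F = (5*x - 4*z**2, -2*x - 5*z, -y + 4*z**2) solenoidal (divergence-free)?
No, ∇·F = 8*z + 5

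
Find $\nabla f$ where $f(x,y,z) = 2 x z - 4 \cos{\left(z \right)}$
(2*z, 0, 2*x + 4*sin(z))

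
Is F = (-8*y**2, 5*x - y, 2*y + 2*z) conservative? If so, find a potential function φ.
No, ∇×F = (2, 0, 16*y + 5) ≠ 0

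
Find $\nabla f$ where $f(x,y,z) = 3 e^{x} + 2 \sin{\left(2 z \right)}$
(3*exp(x), 0, 4*cos(2*z))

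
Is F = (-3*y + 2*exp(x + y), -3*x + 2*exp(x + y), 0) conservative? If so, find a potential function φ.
Yes, F is conservative. φ = -3*x*y + 2*exp(x + y)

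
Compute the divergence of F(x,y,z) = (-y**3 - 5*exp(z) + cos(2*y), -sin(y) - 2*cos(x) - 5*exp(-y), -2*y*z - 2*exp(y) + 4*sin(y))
-2*y - cos(y) + 5*exp(-y)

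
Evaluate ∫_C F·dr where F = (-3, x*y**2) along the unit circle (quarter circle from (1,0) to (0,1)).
pi/16 + 3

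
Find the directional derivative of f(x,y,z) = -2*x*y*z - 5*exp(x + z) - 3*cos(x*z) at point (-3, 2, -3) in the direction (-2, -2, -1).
5*exp(-6) + 9*sin(9)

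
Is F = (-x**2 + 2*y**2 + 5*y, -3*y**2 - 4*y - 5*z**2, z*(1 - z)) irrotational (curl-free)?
No, ∇×F = (10*z, 0, -4*y - 5)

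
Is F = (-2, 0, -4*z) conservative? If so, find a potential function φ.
Yes, F is conservative. φ = -2*x - 2*z**2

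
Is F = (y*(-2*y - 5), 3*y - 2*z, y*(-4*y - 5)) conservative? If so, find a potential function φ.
No, ∇×F = (-8*y - 3, 0, 4*y + 5) ≠ 0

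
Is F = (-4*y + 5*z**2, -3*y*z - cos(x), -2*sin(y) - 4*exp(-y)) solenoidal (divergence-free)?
No, ∇·F = -3*z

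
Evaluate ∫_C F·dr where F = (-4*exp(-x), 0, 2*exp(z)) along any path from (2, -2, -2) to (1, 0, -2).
-(4 - 4*E)*exp(-2)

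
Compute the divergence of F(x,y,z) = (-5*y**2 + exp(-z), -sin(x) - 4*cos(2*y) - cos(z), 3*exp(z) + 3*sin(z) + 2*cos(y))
3*exp(z) + 8*sin(2*y) + 3*cos(z)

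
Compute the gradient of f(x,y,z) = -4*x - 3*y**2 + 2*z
(-4, -6*y, 2)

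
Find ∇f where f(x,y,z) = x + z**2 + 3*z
(1, 0, 2*z + 3)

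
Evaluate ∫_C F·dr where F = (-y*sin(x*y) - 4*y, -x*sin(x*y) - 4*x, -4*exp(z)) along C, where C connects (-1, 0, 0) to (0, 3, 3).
4 - 4*exp(3)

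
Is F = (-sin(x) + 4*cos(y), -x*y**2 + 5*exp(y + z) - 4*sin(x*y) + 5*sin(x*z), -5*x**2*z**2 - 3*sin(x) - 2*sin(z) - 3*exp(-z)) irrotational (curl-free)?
No, ∇×F = (-5*x*cos(x*z) - 5*exp(y + z), 10*x*z**2 + 3*cos(x), -y**2 - 4*y*cos(x*y) + 5*z*cos(x*z) + 4*sin(y))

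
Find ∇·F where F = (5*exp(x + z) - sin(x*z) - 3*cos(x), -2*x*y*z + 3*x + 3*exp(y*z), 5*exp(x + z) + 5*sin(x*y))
-2*x*z + 3*z*exp(y*z) - z*cos(x*z) + 10*exp(x + z) + 3*sin(x)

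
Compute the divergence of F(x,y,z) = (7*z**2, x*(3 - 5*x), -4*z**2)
-8*z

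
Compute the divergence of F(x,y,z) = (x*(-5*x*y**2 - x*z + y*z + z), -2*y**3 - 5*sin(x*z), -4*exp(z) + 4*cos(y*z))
-10*x*y**2 - 2*x*z - 6*y**2 + y*z - 4*y*sin(y*z) + z - 4*exp(z)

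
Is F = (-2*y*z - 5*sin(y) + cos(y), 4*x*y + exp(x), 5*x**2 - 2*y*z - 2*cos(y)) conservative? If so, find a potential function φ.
No, ∇×F = (-2*z + 2*sin(y), -10*x - 2*y, 4*y + 2*z + exp(x) + sin(y) + 5*cos(y)) ≠ 0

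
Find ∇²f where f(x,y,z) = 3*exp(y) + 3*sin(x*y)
-3*x**2*sin(x*y) - 3*y**2*sin(x*y) + 3*exp(y)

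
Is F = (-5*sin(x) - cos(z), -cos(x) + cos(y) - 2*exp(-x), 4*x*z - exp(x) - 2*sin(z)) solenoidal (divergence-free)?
No, ∇·F = 4*x - sin(y) - 5*cos(x) - 2*cos(z)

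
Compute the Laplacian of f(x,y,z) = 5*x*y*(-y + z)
-10*x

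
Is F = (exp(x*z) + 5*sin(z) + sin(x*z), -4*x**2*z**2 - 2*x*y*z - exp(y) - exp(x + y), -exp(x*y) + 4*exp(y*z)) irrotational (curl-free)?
No, ∇×F = (8*x**2*z + 2*x*y - x*exp(x*y) + 4*z*exp(y*z), x*exp(x*z) + x*cos(x*z) + y*exp(x*y) + 5*cos(z), -8*x*z**2 - 2*y*z - exp(x + y))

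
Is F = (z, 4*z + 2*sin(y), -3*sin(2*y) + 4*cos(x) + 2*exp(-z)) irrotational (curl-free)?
No, ∇×F = (-6*cos(2*y) - 4, 4*sin(x) + 1, 0)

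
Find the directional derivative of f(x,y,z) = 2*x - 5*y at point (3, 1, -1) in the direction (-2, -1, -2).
1/3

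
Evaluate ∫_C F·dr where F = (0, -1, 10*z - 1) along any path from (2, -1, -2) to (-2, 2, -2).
-3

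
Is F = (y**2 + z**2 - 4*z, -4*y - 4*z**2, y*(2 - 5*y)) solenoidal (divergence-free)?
No, ∇·F = -4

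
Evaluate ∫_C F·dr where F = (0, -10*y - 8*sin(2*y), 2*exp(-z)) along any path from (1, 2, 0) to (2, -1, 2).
4*cos(2) - 2*exp(-2) - 4*cos(4) + 17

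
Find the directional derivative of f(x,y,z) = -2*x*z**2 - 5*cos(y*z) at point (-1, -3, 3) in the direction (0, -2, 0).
15*sin(9)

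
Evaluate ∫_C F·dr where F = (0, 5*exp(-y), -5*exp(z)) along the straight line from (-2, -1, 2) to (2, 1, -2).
5*(-E - 1 + (1 + E)*exp(3))*exp(-2)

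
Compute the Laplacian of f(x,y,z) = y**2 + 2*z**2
6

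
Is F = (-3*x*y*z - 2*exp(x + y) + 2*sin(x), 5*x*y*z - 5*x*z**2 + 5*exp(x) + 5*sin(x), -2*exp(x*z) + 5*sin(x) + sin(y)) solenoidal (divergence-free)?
No, ∇·F = 5*x*z - 2*x*exp(x*z) - 3*y*z - 2*exp(x + y) + 2*cos(x)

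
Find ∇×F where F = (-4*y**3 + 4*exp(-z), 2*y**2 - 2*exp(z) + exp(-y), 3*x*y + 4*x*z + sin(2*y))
(3*x + 2*exp(z) + 2*cos(2*y), -3*y - 4*z - 4*exp(-z), 12*y**2)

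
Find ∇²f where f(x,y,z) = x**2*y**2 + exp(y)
2*x**2 + 2*y**2 + exp(y)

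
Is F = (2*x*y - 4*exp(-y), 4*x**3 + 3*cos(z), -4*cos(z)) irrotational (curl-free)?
No, ∇×F = (3*sin(z), 0, 12*x**2 - 2*x - 4*exp(-y))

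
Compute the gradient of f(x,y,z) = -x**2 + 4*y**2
(-2*x, 8*y, 0)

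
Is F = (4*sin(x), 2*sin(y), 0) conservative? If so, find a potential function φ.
Yes, F is conservative. φ = -4*cos(x) - 2*cos(y)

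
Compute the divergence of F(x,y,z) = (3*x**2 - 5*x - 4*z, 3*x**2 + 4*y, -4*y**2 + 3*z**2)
6*x + 6*z - 1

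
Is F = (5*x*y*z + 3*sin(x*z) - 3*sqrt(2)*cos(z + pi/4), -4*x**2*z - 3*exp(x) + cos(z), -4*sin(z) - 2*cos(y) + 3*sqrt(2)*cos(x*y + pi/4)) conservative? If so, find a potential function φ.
No, ∇×F = (4*x**2 - 3*sqrt(2)*x*sin(x*y + pi/4) + 2*sin(y) + sin(z), 5*x*y + 3*x*cos(x*z) + 3*sqrt(2)*y*sin(x*y + pi/4) + 3*sqrt(2)*sin(z + pi/4), -13*x*z - 3*exp(x)) ≠ 0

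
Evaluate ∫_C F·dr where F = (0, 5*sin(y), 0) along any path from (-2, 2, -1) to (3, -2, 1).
0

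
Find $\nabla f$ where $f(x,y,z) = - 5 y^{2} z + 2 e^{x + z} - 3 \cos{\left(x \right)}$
(2*exp(x + z) + 3*sin(x), -10*y*z, -5*y**2 + 2*exp(x + z))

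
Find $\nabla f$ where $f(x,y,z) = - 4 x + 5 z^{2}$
(-4, 0, 10*z)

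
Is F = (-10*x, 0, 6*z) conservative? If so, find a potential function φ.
Yes, F is conservative. φ = -5*x**2 + 3*z**2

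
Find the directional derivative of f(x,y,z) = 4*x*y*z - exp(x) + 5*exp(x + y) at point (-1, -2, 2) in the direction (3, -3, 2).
sqrt(22)*(-8*E - 3)*exp(-1)/22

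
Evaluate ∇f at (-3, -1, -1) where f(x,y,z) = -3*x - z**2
(-3, 0, 2)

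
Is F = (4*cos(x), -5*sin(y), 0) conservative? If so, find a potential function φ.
Yes, F is conservative. φ = 4*sin(x) + 5*cos(y)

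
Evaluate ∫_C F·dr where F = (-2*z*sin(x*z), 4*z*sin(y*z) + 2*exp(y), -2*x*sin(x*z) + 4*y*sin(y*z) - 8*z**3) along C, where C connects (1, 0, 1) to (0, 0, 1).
2 - 2*cos(1)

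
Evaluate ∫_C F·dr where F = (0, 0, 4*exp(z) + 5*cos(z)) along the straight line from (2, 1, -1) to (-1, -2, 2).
-4*exp(-1) + 5*sin(1) + 5*sin(2) + 4*exp(2)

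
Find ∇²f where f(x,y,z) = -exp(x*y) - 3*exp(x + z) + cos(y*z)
-x**2*exp(x*y) - y**2*exp(x*y) - y**2*cos(y*z) - z**2*cos(y*z) - 6*exp(x + z)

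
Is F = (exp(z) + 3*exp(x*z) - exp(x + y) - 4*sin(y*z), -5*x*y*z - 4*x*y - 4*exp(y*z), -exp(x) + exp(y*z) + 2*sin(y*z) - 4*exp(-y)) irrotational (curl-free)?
No, ∇×F = (5*x*y + 4*y*exp(y*z) + z*exp(y*z) + 2*z*cos(y*z) + 4*exp(-y), 3*x*exp(x*z) - 4*y*cos(y*z) + exp(x) + exp(z), -5*y*z - 4*y + 4*z*cos(y*z) + exp(x + y))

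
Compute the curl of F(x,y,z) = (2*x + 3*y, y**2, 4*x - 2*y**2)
(-4*y, -4, -3)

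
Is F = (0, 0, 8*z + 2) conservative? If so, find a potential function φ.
Yes, F is conservative. φ = 2*z*(2*z + 1)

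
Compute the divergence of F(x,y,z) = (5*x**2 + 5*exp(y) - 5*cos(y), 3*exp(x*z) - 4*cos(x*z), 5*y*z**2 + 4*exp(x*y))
10*x + 10*y*z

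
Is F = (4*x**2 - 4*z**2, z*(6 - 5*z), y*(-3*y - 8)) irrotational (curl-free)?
No, ∇×F = (-6*y + 10*z - 14, -8*z, 0)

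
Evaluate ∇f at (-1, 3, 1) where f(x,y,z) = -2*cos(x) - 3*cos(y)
(-2*sin(1), 3*sin(3), 0)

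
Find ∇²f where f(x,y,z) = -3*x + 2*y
0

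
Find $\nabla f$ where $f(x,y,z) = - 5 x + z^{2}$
(-5, 0, 2*z)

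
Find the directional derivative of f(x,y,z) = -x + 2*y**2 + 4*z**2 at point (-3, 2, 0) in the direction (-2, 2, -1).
6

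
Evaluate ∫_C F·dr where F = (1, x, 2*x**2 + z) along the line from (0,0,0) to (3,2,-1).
1/2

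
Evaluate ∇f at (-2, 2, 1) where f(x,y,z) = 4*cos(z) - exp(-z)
(0, 0, -4*sin(1) + exp(-1))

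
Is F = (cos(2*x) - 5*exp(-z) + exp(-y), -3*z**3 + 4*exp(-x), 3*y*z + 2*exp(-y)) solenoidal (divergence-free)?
No, ∇·F = 3*y - 2*sin(2*x)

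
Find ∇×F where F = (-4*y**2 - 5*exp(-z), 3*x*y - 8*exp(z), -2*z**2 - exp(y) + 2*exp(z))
(-exp(y) + 8*exp(z), 5*exp(-z), 11*y)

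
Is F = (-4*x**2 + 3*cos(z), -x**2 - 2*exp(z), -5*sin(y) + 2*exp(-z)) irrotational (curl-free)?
No, ∇×F = (2*exp(z) - 5*cos(y), -3*sin(z), -2*x)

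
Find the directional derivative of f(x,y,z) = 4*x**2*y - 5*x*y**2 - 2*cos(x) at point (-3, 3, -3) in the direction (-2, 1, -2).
4*sin(3)/3 + 120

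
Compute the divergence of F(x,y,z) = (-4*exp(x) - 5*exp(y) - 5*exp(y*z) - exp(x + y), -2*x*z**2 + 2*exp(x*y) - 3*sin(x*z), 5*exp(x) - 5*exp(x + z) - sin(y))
2*x*exp(x*y) - 4*exp(x) - exp(x + y) - 5*exp(x + z)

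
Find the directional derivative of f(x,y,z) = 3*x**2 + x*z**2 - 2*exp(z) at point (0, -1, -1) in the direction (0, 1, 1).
-sqrt(2)*exp(-1)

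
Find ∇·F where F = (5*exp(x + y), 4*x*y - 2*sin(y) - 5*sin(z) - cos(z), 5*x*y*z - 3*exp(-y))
5*x*y + 4*x + 5*exp(x + y) - 2*cos(y)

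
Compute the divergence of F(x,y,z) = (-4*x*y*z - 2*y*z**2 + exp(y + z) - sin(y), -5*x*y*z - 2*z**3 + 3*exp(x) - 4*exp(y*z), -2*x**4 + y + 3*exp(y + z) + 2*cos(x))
-5*x*z - 4*y*z - 4*z*exp(y*z) + 3*exp(y + z)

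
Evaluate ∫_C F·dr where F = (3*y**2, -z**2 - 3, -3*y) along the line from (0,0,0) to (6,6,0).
198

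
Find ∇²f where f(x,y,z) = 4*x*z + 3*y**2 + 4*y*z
6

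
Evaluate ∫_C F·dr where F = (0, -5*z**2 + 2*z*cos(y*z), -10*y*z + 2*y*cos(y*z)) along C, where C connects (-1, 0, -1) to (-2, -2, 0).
0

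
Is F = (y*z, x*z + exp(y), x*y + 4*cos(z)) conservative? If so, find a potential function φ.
Yes, F is conservative. φ = x*y*z + exp(y) + 4*sin(z)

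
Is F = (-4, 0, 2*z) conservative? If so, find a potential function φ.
Yes, F is conservative. φ = -4*x + z**2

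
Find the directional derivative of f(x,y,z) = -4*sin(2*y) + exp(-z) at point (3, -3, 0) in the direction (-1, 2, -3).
sqrt(14)*(3 - 16*cos(6))/14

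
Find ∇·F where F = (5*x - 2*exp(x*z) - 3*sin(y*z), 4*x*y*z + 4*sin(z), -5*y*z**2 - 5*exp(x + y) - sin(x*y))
4*x*z - 10*y*z - 2*z*exp(x*z) + 5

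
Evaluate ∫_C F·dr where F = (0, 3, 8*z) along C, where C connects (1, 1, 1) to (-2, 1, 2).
12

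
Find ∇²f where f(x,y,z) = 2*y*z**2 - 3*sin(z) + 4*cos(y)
4*y + 3*sin(z) - 4*cos(y)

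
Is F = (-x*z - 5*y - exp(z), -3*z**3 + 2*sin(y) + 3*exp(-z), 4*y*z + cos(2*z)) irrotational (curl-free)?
No, ∇×F = (9*z**2 + 4*z + 3*exp(-z), -x - exp(z), 5)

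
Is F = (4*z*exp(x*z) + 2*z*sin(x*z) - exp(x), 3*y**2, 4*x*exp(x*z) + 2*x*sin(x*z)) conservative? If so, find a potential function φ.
Yes, F is conservative. φ = y**3 - exp(x) + 4*exp(x*z) - 2*cos(x*z)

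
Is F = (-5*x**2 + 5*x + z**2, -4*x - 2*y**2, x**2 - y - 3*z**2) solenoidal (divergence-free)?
No, ∇·F = -10*x - 4*y - 6*z + 5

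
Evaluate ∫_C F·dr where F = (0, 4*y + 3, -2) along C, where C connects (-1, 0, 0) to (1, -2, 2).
-2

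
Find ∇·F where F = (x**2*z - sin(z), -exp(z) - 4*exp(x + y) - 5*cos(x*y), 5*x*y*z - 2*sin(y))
5*x*y + 2*x*z + 5*x*sin(x*y) - 4*exp(x + y)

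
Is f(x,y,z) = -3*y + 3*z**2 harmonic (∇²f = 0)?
No, ∇²f = 6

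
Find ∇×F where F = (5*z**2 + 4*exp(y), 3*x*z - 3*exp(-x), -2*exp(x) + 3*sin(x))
(-3*x, 10*z + 2*exp(x) - 3*cos(x), 3*z - 4*exp(y) + 3*exp(-x))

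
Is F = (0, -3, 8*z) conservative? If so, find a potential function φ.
Yes, F is conservative. φ = -3*y + 4*z**2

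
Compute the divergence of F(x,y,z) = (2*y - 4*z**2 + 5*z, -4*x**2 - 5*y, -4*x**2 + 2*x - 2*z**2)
-4*z - 5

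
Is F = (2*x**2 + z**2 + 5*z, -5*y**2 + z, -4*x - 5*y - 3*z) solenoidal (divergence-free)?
No, ∇·F = 4*x - 10*y - 3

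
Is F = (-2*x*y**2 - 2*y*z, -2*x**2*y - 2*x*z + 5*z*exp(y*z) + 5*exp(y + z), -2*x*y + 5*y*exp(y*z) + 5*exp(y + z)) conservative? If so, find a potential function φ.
Yes, F is conservative. φ = -x**2*y**2 - 2*x*y*z + 5*exp(y*z) + 5*exp(y + z)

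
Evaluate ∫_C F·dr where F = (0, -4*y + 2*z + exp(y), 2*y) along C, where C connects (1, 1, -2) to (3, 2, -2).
-10 - E + exp(2)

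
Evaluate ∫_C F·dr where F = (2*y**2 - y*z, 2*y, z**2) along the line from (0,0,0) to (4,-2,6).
308/3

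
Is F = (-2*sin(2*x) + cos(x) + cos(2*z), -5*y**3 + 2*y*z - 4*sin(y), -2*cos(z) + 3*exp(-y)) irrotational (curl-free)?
No, ∇×F = (-2*y - 3*exp(-y), -2*sin(2*z), 0)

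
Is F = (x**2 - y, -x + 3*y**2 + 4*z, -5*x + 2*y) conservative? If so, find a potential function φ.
No, ∇×F = (-2, 5, 0) ≠ 0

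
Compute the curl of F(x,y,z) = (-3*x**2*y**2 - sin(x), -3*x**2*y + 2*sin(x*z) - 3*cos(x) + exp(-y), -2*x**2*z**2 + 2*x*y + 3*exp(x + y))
(-2*x*cos(x*z) + 2*x + 3*exp(x + y), 4*x*z**2 - 2*y - 3*exp(x + y), 6*x**2*y - 6*x*y + 2*z*cos(x*z) + 3*sin(x))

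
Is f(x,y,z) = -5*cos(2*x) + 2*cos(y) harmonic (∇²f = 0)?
No, ∇²f = 20*cos(2*x) - 2*cos(y)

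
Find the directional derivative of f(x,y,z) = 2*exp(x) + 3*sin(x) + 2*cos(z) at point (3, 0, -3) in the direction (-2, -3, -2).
-2*sqrt(17)*(3*cos(3) + 2*sin(3) + 2*exp(3))/17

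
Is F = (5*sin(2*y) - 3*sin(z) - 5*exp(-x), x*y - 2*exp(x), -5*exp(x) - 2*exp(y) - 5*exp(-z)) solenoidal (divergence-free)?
No, ∇·F = x + 5*exp(-z) + 5*exp(-x)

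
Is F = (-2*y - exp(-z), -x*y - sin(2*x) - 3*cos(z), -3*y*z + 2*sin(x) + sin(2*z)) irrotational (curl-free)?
No, ∇×F = (-3*z - 3*sin(z), -2*cos(x) + exp(-z), -y + 4*sin(x)**2)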